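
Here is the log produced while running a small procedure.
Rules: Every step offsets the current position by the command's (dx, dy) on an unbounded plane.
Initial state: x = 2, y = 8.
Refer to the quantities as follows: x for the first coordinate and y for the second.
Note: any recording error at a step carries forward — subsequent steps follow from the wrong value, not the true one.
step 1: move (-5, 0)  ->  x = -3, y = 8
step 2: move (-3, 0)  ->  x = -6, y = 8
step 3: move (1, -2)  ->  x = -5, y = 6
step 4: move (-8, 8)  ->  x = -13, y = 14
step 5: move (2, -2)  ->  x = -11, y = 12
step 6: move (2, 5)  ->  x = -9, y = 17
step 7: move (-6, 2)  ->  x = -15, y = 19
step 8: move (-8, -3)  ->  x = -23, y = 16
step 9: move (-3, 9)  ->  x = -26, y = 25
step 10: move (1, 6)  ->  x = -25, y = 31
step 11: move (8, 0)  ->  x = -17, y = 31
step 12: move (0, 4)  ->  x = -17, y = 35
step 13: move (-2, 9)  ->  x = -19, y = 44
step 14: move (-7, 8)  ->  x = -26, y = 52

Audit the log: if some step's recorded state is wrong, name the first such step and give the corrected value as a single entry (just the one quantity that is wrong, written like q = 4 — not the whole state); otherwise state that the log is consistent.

no error

Step 1: x = 2 + (-5) = -3, y = 8 + (0) = 8 — confirmed correct.
Step 2: x = -3 + (-3) = -6, y = 8 + (0) = 8 — exactly as logged.
Step 3: x = -6 + (1) = -5, y = 8 + (-2) = 6 — no discrepancy.
Step 4: x = -5 + (-8) = -13, y = 6 + (8) = 14 — checks out.
Step 5: x = -13 + (2) = -11, y = 14 + (-2) = 12 — same as recorded.
Step 6: x = -11 + (2) = -9, y = 12 + (5) = 17 — agrees with the log.
Step 7: x = -9 + (-6) = -15, y = 17 + (2) = 19 — same as recorded.
Step 8: x = -15 + (-8) = -23, y = 19 + (-3) = 16 — agrees with the log.
Step 9: x = -23 + (-3) = -26, y = 16 + (9) = 25 — agrees with the log.
Step 10: x = -26 + (1) = -25, y = 25 + (6) = 31 — consistent with the log.
Step 11: x = -25 + (8) = -17, y = 31 + (0) = 31 — checks out.
Step 12: x = -17 + (0) = -17, y = 31 + (4) = 35 — in agreement.
Step 13: x = -17 + (-2) = -19, y = 35 + (9) = 44 — exactly as logged.
Step 14: x = -19 + (-7) = -26, y = 44 + (8) = 52 — agrees with the log.
Nothing is out of place; the run is error-free.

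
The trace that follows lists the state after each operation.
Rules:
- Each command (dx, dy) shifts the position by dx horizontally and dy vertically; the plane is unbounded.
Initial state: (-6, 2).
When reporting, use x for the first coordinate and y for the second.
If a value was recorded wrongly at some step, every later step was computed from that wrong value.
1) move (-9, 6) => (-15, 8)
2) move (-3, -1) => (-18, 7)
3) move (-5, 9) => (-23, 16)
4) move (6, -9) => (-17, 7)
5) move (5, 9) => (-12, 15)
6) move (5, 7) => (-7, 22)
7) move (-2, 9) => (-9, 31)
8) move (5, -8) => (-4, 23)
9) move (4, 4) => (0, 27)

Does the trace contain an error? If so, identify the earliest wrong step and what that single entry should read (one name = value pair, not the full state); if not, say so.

step 5, y = 16

1. x = -6 + (-9) = -15, y = 2 + (6) = 8 (verified)
2. x = -15 + (-3) = -18, y = 8 + (-1) = 7 (checks out)
3. x = -18 + (-5) = -23, y = 7 + (9) = 16 (in agreement)
4. x = -23 + (6) = -17, y = 16 + (-9) = 7 (same as recorded)
5. x = -17 + (5) = -12, y = 7 + (9) = 16 (the trace disagrees here)
First incorrect step: 5; the correct value is y = 16.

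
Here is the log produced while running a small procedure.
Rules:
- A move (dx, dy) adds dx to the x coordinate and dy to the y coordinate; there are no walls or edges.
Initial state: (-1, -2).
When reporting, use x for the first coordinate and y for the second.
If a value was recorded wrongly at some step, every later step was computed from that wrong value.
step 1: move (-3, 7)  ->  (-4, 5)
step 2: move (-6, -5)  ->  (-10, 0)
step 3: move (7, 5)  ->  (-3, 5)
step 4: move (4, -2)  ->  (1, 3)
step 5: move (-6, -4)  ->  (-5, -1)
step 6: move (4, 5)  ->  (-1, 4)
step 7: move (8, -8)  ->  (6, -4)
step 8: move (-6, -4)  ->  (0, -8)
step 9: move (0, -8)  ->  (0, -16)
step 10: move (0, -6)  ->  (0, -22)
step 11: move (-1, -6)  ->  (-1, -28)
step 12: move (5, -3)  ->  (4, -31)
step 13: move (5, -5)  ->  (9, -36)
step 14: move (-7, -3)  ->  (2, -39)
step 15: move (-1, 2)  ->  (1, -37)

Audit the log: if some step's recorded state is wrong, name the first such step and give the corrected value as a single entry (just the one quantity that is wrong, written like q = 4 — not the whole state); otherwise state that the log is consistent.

step 7, x = 7

1. x = -1 + (-3) = -4, y = -2 + (7) = 5 (in agreement)
2. x = -4 + (-6) = -10, y = 5 + (-5) = 0 (consistent with the log)
3. x = -10 + (7) = -3, y = 0 + (5) = 5 (matches)
4. x = -3 + (4) = 1, y = 5 + (-2) = 3 (same as recorded)
5. x = 1 + (-6) = -5, y = 3 + (-4) = -1 (same as recorded)
6. x = -5 + (4) = -1, y = -1 + (5) = 4 (agrees with the log)
7. x = -1 + (8) = 7, y = 4 + (-8) = -4 (not what was recorded)
That makes step 7 the first incorrect line — x = 7 is what it should show.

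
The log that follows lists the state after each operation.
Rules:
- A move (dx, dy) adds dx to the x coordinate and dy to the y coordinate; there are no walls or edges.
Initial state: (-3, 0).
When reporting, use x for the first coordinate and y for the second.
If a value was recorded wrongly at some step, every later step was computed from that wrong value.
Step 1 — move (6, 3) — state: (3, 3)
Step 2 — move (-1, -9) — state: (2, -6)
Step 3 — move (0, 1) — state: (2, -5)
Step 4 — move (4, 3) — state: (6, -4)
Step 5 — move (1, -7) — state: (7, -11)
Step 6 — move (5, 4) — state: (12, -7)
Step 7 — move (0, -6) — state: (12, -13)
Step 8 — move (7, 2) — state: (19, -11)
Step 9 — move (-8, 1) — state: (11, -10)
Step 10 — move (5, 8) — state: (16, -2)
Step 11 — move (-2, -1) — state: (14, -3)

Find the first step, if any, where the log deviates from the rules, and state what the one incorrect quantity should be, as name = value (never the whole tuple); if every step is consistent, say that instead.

step 4, y = -2

Recomputing the run from the initial state:
step 1: x = 3, y = 3
step 2: x = 2, y = -6
step 3: x = 2, y = -5
step 4: x = 6, y = -2
step 5: x = 7, y = -9
step 6: x = 12, y = -5
step 7: x = 12, y = -11
step 8: x = 19, y = -9
step 9: x = 11, y = -8
step 10: x = 16, y = 0
step 11: x = 14, y = -1
The first disagreement with the log is at step 4, where the value should be y = -2.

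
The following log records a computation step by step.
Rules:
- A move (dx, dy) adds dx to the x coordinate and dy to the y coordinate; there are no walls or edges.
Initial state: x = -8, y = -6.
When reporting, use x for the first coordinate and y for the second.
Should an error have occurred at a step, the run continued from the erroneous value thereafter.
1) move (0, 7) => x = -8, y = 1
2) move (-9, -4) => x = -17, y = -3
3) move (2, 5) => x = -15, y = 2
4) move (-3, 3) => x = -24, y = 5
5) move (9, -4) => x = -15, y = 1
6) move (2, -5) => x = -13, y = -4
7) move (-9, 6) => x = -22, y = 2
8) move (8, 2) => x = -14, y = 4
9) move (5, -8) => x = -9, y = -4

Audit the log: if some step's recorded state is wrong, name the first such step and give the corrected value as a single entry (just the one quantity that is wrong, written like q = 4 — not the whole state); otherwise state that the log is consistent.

Step 1: x = -8 + (0) = -8, y = -6 + (7) = 1 — exactly as logged.
Step 2: x = -8 + (-9) = -17, y = 1 + (-4) = -3 — exactly as logged.
Step 3: x = -17 + (2) = -15, y = -3 + (5) = 2 — no discrepancy.
Step 4: x = -15 + (-3) = -18, y = 2 + (3) = 5 — the recorded entry deviates here.
Step 4 is the first one off; corrected, x = -18.

step 4, x = -18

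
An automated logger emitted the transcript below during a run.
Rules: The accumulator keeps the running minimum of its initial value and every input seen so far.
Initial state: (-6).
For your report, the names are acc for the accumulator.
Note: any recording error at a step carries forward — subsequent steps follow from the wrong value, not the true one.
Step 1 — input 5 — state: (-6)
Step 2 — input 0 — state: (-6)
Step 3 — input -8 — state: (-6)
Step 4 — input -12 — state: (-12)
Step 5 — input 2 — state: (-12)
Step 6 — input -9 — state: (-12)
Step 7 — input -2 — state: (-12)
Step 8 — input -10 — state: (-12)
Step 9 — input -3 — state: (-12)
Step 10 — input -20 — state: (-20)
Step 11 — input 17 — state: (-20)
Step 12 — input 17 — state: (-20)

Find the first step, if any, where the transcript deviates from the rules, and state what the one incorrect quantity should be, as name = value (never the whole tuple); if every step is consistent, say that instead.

step 3, acc = -8

step 1: acc = min(-6, 5) = -6 -> agrees with the transcript
step 2: acc = min(-6, 0) = -6 -> verified
step 3: acc = min(-6, -8) = -8 -> the transcript disagrees here
Conclusion: step 3 carries the first error; the entry should be acc = -8.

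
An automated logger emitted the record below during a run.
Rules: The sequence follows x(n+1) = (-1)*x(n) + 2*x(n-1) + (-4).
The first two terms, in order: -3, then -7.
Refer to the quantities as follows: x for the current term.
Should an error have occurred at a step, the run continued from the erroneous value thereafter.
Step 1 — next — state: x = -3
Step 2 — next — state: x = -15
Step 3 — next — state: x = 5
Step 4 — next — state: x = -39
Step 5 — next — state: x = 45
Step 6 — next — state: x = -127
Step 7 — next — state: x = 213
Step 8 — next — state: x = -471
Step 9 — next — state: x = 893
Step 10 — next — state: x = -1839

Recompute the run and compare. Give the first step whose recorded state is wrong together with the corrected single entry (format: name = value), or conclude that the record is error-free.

no error

Step 1: x = -1*(-7) + (2)*(-3) + (-4) = -3 — confirmed correct.
Step 2: x = -1*(-3) + (2)*(-7) + (-4) = -15 — same as recorded.
Step 3: x = -1*(-15) + (2)*(-3) + (-4) = 5 — agrees with the record.
Step 4: x = -1*(5) + (2)*(-15) + (-4) = -39 — consistent with the record.
Step 5: x = -1*(-39) + (2)*(5) + (-4) = 45 — agrees with the record.
Step 6: x = -1*(45) + (2)*(-39) + (-4) = -127 — confirmed correct.
Step 7: x = -1*(-127) + (2)*(45) + (-4) = 213 — same as recorded.
Step 8: x = -1*(213) + (2)*(-127) + (-4) = -471 — no discrepancy.
Step 9: x = -1*(-471) + (2)*(213) + (-4) = 893 — matches.
Step 10: x = -1*(893) + (2)*(-471) + (-4) = -1839 — same as recorded.
Nothing is out of place; the run is error-free.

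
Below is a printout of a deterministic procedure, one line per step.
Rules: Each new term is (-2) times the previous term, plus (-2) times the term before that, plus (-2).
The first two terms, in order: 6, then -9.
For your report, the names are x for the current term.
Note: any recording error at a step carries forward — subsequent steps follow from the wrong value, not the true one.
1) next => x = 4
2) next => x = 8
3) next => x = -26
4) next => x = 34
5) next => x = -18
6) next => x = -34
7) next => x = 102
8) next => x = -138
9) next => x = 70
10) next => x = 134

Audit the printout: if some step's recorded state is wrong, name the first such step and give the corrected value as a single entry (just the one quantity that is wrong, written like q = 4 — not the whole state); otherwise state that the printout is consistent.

no error

step 1: x = -2*(-9) + (-2)*(6) + (-2) = 4 -> same as recorded
step 2: x = -2*(4) + (-2)*(-9) + (-2) = 8 -> exactly as logged
step 3: x = -2*(8) + (-2)*(4) + (-2) = -26 -> matches
step 4: x = -2*(-26) + (-2)*(8) + (-2) = 34 -> no discrepancy
step 5: x = -2*(34) + (-2)*(-26) + (-2) = -18 -> consistent with the printout
step 6: x = -2*(-18) + (-2)*(34) + (-2) = -34 -> checks out
step 7: x = -2*(-34) + (-2)*(-18) + (-2) = 102 -> verified
step 8: x = -2*(102) + (-2)*(-34) + (-2) = -138 -> verified
step 9: x = -2*(-138) + (-2)*(102) + (-2) = 70 -> confirmed correct
step 10: x = -2*(70) + (-2)*(-138) + (-2) = 134 -> in agreement
The recomputation confirms every line.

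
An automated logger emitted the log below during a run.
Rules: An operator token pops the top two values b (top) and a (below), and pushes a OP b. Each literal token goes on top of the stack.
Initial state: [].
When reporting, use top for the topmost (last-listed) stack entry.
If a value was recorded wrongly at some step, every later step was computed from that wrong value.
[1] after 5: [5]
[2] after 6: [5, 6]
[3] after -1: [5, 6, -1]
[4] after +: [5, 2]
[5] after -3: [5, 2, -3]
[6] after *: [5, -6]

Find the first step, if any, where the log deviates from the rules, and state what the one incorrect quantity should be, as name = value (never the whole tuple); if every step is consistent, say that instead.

Recomputing the run from the initial state:
step 1: [5]
step 2: [5, 6]
step 3: [5, 6, -1]
step 4: [5, 5]
step 5: [5, 5, -3]
step 6: [5, -15]
The first disagreement with the log is at step 4, where the value should be top = 5.

step 4, top = 5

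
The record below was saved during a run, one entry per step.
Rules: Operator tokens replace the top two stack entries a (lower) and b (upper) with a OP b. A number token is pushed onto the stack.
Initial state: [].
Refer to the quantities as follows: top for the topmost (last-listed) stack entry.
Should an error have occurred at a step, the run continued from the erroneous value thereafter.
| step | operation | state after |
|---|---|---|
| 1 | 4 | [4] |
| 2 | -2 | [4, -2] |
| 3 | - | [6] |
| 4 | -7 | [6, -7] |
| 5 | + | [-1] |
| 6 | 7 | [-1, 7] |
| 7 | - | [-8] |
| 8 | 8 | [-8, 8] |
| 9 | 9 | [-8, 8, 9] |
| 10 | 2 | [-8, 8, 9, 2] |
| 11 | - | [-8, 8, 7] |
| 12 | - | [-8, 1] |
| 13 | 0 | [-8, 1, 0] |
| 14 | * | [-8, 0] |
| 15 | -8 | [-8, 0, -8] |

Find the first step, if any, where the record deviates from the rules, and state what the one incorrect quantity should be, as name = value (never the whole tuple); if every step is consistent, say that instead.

no error

step 1: push 4: top = 4 -> agrees with the record
step 2: push -2: top = -2 -> verified
step 3: 4 - -2 = 6 -> verified
step 4: push -7: top = -7 -> checks out
step 5: 6 + -7 = -1 -> confirmed correct
step 6: push 7: top = 7 -> agrees with the record
step 7: -1 - 7 = -8 -> consistent with the record
step 8: push 8: top = 8 -> same as recorded
step 9: push 9: top = 9 -> matches
step 10: push 2: top = 2 -> exactly as logged
step 11: 9 - 2 = 7 -> verified
step 12: 8 - 7 = 1 -> confirmed correct
step 13: push 0: top = 0 -> matches
step 14: 1 * 0 = 0 -> matches
step 15: push -8: top = -8 -> agrees with the record
All steps check out; nothing to correct.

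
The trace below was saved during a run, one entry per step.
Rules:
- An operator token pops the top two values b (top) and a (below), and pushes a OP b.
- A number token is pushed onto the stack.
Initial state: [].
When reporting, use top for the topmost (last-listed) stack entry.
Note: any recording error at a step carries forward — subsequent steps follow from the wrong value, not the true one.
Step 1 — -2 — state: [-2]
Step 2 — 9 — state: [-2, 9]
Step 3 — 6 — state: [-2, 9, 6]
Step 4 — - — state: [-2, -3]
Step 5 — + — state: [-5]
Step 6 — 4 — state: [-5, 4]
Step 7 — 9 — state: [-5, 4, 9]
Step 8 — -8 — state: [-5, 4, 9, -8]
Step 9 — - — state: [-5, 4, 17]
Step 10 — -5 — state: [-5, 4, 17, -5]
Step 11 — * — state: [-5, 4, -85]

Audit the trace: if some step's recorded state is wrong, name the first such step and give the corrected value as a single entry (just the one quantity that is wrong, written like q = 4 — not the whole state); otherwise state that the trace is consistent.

step 1: push -2: top = -2 -> same as recorded
step 2: push 9: top = 9 -> no discrepancy
step 3: push 6: top = 6 -> consistent with the trace
step 4: 9 - 6 = 3 -> not what was recorded
That makes step 4 the first incorrect line — top = 3 is what it should show.

step 4, top = 3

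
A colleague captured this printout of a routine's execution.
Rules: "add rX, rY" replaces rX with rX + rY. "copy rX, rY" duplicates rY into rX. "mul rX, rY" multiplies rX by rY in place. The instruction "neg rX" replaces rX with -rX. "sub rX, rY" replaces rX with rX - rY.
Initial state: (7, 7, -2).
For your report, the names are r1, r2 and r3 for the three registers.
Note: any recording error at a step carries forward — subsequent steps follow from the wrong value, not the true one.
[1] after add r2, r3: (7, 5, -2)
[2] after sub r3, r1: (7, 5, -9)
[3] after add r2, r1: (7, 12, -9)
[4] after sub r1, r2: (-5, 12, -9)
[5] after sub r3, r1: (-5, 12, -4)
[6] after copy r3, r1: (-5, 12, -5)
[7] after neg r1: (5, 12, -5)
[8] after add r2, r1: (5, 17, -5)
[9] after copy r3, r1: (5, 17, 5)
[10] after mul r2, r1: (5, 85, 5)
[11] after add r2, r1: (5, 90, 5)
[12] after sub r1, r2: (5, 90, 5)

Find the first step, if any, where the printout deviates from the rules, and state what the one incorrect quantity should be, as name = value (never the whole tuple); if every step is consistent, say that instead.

step 12, r1 = -85

Recomputing the run from the initial state:
step 1: r1 = 7, r2 = 5, r3 = -2
step 2: r1 = 7, r2 = 5, r3 = -9
step 3: r1 = 7, r2 = 12, r3 = -9
step 4: r1 = -5, r2 = 12, r3 = -9
step 5: r1 = -5, r2 = 12, r3 = -4
step 6: r1 = -5, r2 = 12, r3 = -5
step 7: r1 = 5, r2 = 12, r3 = -5
step 8: r1 = 5, r2 = 17, r3 = -5
step 9: r1 = 5, r2 = 17, r3 = 5
step 10: r1 = 5, r2 = 85, r3 = 5
step 11: r1 = 5, r2 = 90, r3 = 5
step 12: r1 = -85, r2 = 90, r3 = 5
The first disagreement with the printout is at step 12, where the value should be r1 = -85.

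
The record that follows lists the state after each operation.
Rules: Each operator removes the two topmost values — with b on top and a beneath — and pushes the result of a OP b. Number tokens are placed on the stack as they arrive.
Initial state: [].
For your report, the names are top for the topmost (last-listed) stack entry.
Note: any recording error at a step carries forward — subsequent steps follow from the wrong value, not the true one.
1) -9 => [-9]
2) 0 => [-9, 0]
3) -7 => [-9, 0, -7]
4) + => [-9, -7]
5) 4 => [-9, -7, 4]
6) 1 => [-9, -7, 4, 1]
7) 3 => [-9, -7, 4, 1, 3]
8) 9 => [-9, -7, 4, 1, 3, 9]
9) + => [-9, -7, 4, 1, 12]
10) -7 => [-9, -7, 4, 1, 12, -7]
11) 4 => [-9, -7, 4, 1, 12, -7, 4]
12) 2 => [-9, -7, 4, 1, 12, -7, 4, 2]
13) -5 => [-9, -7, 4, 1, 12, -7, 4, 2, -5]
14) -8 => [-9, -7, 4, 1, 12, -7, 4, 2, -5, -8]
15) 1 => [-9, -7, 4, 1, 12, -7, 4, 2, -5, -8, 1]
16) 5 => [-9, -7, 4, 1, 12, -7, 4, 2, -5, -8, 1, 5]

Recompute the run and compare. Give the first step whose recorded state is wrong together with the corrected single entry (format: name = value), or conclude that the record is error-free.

1. push -9: top = -9 (in agreement)
2. push 0: top = 0 (exactly as logged)
3. push -7: top = -7 (verified)
4. 0 + -7 = -7 (matches)
5. push 4: top = 4 (exactly as logged)
6. push 1: top = 1 (exactly as logged)
7. push 3: top = 3 (agrees with the record)
8. push 9: top = 9 (matches)
9. 3 + 9 = 12 (consistent with the record)
10. push -7: top = -7 (agrees with the record)
11. push 4: top = 4 (no discrepancy)
12. push 2: top = 2 (checks out)
13. push -5: top = -5 (agrees with the record)
14. push -8: top = -8 (in agreement)
15. push 1: top = 1 (checks out)
16. push 5: top = 5 (same as recorded)
Nothing is out of place; the run is error-free.

no error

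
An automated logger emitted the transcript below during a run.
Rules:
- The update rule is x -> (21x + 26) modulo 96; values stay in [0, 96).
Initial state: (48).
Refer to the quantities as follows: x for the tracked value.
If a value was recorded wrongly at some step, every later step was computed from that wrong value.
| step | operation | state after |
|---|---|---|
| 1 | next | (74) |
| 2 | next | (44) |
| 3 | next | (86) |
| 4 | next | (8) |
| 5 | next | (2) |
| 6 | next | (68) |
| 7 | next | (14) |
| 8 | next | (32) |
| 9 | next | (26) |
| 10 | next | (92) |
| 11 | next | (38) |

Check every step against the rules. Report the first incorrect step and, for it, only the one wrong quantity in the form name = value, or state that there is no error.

no error

Recomputing the run from the initial state:
step 1: x = 74
step 2: x = 44
step 3: x = 86
step 4: x = 8
step 5: x = 2
step 6: x = 68
step 7: x = 14
step 8: x = 32
step 9: x = 26
step 10: x = 92
step 11: x = 38
This matches the transcript at every step.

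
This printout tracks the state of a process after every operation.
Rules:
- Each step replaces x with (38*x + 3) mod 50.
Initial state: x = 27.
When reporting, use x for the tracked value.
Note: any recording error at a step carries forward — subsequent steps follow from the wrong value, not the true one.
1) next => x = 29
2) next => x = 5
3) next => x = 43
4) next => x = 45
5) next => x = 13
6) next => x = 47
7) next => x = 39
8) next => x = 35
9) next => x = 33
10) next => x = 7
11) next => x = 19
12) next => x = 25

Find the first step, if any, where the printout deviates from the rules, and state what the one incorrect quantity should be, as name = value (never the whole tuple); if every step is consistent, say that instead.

step 1: x = (38*27 + 3) mod 50 = 29 -> consistent with the printout
step 2: x = (38*29 + 3) mod 50 = 5 -> exactly as logged
step 3: x = (38*5 + 3) mod 50 = 43 -> same as recorded
step 4: x = (38*43 + 3) mod 50 = 37 -> first mismatch against the printout
Conclusion: step 4 carries the first error; the entry should be x = 37.

step 4, x = 37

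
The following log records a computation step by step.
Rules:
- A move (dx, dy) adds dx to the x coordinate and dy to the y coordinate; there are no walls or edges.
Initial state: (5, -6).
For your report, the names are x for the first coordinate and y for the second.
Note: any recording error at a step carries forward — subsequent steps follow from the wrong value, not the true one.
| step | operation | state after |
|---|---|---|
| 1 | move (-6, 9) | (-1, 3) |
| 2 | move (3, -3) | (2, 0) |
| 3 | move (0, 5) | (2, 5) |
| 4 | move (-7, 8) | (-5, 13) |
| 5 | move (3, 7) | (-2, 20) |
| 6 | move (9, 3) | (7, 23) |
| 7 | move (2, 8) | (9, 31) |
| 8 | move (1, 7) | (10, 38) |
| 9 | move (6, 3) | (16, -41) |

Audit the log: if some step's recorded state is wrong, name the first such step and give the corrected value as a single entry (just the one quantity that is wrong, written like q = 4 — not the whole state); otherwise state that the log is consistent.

step 9, y = 41

Recomputing the run from the initial state:
step 1: x = -1, y = 3
step 2: x = 2, y = 0
step 3: x = 2, y = 5
step 4: x = -5, y = 13
step 5: x = -2, y = 20
step 6: x = 7, y = 23
step 7: x = 9, y = 31
step 8: x = 10, y = 38
step 9: x = 16, y = 41
The first disagreement with the log is at step 9, where the value should be y = 41.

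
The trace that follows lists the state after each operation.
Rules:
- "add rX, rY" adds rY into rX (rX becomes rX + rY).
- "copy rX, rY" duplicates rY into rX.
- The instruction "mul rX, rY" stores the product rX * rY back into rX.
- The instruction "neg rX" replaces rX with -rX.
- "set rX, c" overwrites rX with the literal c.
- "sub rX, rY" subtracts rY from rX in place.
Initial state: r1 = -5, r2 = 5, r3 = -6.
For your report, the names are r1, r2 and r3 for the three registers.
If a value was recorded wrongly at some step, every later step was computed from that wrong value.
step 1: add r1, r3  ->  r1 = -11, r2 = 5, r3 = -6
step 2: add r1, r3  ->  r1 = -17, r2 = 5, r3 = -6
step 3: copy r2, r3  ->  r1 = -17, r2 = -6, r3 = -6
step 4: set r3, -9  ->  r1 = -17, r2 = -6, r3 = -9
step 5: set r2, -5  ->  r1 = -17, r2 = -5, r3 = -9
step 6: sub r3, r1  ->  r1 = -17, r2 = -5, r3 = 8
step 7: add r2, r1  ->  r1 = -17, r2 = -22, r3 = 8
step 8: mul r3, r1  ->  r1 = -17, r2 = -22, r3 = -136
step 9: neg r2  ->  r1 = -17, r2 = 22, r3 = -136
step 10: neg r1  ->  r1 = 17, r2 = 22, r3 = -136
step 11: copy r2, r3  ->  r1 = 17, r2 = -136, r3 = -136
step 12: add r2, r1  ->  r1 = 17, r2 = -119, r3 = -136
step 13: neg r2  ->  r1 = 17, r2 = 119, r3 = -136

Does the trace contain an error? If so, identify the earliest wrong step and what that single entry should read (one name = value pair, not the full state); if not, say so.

Recomputing the run from the initial state:
step 1: r1 = -11, r2 = 5, r3 = -6
step 2: r1 = -17, r2 = 5, r3 = -6
step 3: r1 = -17, r2 = -6, r3 = -6
step 4: r1 = -17, r2 = -6, r3 = -9
step 5: r1 = -17, r2 = -5, r3 = -9
step 6: r1 = -17, r2 = -5, r3 = 8
step 7: r1 = -17, r2 = -22, r3 = 8
step 8: r1 = -17, r2 = -22, r3 = -136
step 9: r1 = -17, r2 = 22, r3 = -136
step 10: r1 = 17, r2 = 22, r3 = -136
step 11: r1 = 17, r2 = -136, r3 = -136
step 12: r1 = 17, r2 = -119, r3 = -136
step 13: r1 = 17, r2 = 119, r3 = -136
This matches the trace at every step.

no error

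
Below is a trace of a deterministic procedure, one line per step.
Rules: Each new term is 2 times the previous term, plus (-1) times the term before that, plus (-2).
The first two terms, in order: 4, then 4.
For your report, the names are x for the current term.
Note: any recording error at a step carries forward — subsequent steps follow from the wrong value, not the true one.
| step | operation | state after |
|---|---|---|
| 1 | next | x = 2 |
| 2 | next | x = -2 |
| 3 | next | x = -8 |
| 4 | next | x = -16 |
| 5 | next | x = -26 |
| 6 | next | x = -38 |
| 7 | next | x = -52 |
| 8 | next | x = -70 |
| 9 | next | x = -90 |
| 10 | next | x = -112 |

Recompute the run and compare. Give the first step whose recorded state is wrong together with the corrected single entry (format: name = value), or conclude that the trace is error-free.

step 8, x = -68

1. x = 2*(4) + (-1)*(4) + (-2) = 2 (agrees with the trace)
2. x = 2*(2) + (-1)*(4) + (-2) = -2 (same as recorded)
3. x = 2*(-2) + (-1)*(2) + (-2) = -8 (consistent with the trace)
4. x = 2*(-8) + (-1)*(-2) + (-2) = -16 (verified)
5. x = 2*(-16) + (-1)*(-8) + (-2) = -26 (consistent with the trace)
6. x = 2*(-26) + (-1)*(-16) + (-2) = -38 (exactly as logged)
7. x = 2*(-38) + (-1)*(-26) + (-2) = -52 (exactly as logged)
8. x = 2*(-52) + (-1)*(-38) + (-2) = -68 (the entry is off here)
The earliest wrong entry is at step 8: it should read x = -68.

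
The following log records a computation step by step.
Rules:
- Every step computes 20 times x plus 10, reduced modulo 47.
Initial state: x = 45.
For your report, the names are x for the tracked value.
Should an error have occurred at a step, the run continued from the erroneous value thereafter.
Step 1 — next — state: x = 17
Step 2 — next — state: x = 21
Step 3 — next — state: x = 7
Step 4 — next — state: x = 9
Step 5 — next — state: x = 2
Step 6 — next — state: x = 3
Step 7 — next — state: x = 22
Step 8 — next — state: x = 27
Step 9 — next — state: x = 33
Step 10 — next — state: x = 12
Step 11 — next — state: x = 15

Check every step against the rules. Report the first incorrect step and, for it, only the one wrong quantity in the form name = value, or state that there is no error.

step 7, x = 23

Recomputing the run from the initial state:
step 1: x = 17
step 2: x = 21
step 3: x = 7
step 4: x = 9
step 5: x = 2
step 6: x = 3
step 7: x = 23
step 8: x = 0
step 9: x = 10
step 10: x = 22
step 11: x = 27
The first disagreement with the log is at step 7, where the value should be x = 23.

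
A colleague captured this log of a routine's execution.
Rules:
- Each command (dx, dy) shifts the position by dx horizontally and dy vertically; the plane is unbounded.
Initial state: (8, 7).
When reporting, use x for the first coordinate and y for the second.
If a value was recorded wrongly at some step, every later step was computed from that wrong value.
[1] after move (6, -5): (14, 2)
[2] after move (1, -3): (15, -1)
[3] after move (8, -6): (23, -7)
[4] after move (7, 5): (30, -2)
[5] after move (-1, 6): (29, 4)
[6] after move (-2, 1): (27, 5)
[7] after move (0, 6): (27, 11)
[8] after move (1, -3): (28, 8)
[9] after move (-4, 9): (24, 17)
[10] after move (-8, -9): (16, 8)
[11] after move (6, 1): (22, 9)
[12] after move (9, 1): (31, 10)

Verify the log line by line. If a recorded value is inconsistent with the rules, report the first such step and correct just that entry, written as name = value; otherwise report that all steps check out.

no error

step 1: x = 8 + (6) = 14, y = 7 + (-5) = 2 -> same as recorded
step 2: x = 14 + (1) = 15, y = 2 + (-3) = -1 -> agrees with the log
step 3: x = 15 + (8) = 23, y = -1 + (-6) = -7 -> in agreement
step 4: x = 23 + (7) = 30, y = -7 + (5) = -2 -> in agreement
step 5: x = 30 + (-1) = 29, y = -2 + (6) = 4 -> no discrepancy
step 6: x = 29 + (-2) = 27, y = 4 + (1) = 5 -> matches
step 7: x = 27 + (0) = 27, y = 5 + (6) = 11 -> exactly as logged
step 8: x = 27 + (1) = 28, y = 11 + (-3) = 8 -> matches
step 9: x = 28 + (-4) = 24, y = 8 + (9) = 17 -> exactly as logged
step 10: x = 24 + (-8) = 16, y = 17 + (-9) = 8 -> verified
step 11: x = 16 + (6) = 22, y = 8 + (1) = 9 -> exactly as logged
step 12: x = 22 + (9) = 31, y = 9 + (1) = 10 -> matches
Nothing is out of place; the run is error-free.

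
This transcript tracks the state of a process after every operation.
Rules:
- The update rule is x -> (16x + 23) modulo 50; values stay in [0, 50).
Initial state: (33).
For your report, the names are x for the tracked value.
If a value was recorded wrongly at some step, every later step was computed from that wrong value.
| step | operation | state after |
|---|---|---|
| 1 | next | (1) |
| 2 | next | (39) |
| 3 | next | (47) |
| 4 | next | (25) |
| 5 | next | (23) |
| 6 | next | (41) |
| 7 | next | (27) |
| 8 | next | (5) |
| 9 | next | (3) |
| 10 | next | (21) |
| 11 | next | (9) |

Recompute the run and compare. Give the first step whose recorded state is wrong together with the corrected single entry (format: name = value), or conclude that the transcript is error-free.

step 7, x = 29

Step 1: x = (16*33 + 23) mod 50 = 1 — same as recorded.
Step 2: x = (16*1 + 23) mod 50 = 39 — in agreement.
Step 3: x = (16*39 + 23) mod 50 = 47 — matches.
Step 4: x = (16*47 + 23) mod 50 = 25 — no discrepancy.
Step 5: x = (16*25 + 23) mod 50 = 23 — exactly as logged.
Step 6: x = (16*23 + 23) mod 50 = 41 — matches.
Step 7: x = (16*41 + 23) mod 50 = 29 — the entry is off here.
The earliest wrong entry is at step 7: it should read x = 29.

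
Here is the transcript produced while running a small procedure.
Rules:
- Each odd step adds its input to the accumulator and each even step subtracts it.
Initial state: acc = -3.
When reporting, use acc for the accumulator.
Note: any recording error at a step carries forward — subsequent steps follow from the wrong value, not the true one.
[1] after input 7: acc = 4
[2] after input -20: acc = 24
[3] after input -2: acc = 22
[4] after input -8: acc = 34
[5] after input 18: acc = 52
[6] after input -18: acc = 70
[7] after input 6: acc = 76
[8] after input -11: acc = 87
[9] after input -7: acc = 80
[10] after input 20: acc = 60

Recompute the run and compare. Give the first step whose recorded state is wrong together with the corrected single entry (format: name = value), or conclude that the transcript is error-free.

step 4, acc = 30

Recomputing the run from the initial state:
step 1: acc = 4
step 2: acc = 24
step 3: acc = 22
step 4: acc = 30
step 5: acc = 48
step 6: acc = 66
step 7: acc = 72
step 8: acc = 83
step 9: acc = 76
step 10: acc = 56
The first disagreement with the transcript is at step 4, where the value should be acc = 30.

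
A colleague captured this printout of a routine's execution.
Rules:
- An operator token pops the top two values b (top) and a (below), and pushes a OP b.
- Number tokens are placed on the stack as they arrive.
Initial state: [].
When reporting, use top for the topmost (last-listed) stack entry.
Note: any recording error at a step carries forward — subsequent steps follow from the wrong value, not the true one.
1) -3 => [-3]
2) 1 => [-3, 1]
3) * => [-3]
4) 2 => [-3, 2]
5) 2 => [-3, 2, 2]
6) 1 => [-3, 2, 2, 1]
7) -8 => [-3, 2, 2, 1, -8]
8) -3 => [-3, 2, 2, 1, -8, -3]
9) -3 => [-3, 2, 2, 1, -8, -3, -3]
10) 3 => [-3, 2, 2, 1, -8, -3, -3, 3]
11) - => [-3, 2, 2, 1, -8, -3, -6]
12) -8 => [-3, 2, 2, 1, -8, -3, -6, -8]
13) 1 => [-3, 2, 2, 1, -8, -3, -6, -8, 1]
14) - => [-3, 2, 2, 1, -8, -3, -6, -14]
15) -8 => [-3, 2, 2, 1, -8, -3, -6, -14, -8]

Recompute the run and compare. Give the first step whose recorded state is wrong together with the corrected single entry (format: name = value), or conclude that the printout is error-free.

step 1: push -3: top = -3 -> same as recorded
step 2: push 1: top = 1 -> verified
step 3: -3 * 1 = -3 -> checks out
step 4: push 2: top = 2 -> checks out
step 5: push 2: top = 2 -> no discrepancy
step 6: push 1: top = 1 -> checks out
step 7: push -8: top = -8 -> exactly as logged
step 8: push -3: top = -3 -> confirmed correct
step 9: push -3: top = -3 -> verified
step 10: push 3: top = 3 -> no discrepancy
step 11: -3 - 3 = -6 -> no discrepancy
step 12: push -8: top = -8 -> verified
step 13: push 1: top = 1 -> consistent with the printout
step 14: -8 - 1 = -9 -> the recorded entry deviates here
Conclusion: step 14 carries the first error; the entry should be top = -9.

step 14, top = -9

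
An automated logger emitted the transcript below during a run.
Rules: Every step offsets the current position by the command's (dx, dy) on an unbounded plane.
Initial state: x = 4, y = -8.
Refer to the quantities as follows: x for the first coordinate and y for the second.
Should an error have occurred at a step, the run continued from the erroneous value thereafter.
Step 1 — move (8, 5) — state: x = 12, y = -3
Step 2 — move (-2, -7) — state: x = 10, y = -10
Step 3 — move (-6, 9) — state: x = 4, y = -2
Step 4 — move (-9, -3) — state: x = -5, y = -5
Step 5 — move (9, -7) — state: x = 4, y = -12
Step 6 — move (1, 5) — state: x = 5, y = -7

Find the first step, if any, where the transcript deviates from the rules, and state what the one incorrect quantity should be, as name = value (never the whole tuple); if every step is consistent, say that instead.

Recomputing the run from the initial state:
step 1: x = 12, y = -3
step 2: x = 10, y = -10
step 3: x = 4, y = -1
step 4: x = -5, y = -4
step 5: x = 4, y = -11
step 6: x = 5, y = -6
The first disagreement with the transcript is at step 3, where the value should be y = -1.

step 3, y = -1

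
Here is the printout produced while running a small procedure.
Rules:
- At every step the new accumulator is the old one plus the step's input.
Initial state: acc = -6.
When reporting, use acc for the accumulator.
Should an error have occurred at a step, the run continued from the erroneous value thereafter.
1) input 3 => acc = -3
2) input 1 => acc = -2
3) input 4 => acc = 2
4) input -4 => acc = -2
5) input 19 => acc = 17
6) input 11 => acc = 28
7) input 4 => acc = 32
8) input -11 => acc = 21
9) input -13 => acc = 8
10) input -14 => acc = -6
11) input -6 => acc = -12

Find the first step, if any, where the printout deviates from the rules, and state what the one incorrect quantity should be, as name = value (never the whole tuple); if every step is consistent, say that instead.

1. acc = -6 + 3 = -3 (same as recorded)
2. acc = -3 + 1 = -2 (consistent with the printout)
3. acc = -2 + 4 = 2 (same as recorded)
4. acc = 2 + -4 = -2 (confirmed correct)
5. acc = -2 + 19 = 17 (checks out)
6. acc = 17 + 11 = 28 (same as recorded)
7. acc = 28 + 4 = 32 (matches)
8. acc = 32 + -11 = 21 (matches)
9. acc = 21 + -13 = 8 (verified)
10. acc = 8 + -14 = -6 (confirmed correct)
11. acc = -6 + -6 = -12 (exactly as logged)
Each recorded entry agrees with the recomputation.

no error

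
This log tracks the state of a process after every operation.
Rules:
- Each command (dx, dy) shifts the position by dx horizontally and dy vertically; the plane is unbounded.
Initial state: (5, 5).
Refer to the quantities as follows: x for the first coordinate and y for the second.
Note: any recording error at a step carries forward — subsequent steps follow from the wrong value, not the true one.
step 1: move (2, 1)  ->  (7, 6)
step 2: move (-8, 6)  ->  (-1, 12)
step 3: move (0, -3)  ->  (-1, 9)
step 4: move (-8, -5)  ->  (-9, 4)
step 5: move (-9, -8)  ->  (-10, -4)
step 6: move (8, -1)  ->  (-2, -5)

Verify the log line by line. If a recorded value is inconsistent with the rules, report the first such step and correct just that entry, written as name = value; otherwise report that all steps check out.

step 1: x = 5 + (2) = 7, y = 5 + (1) = 6 -> same as recorded
step 2: x = 7 + (-8) = -1, y = 6 + (6) = 12 -> verified
step 3: x = -1 + (0) = -1, y = 12 + (-3) = 9 -> in agreement
step 4: x = -1 + (-8) = -9, y = 9 + (-5) = 4 -> agrees with the log
step 5: x = -9 + (-9) = -18, y = 4 + (-8) = -4 -> first mismatch against the log
That makes step 5 the first incorrect line — x = -18 is what it should show.

step 5, x = -18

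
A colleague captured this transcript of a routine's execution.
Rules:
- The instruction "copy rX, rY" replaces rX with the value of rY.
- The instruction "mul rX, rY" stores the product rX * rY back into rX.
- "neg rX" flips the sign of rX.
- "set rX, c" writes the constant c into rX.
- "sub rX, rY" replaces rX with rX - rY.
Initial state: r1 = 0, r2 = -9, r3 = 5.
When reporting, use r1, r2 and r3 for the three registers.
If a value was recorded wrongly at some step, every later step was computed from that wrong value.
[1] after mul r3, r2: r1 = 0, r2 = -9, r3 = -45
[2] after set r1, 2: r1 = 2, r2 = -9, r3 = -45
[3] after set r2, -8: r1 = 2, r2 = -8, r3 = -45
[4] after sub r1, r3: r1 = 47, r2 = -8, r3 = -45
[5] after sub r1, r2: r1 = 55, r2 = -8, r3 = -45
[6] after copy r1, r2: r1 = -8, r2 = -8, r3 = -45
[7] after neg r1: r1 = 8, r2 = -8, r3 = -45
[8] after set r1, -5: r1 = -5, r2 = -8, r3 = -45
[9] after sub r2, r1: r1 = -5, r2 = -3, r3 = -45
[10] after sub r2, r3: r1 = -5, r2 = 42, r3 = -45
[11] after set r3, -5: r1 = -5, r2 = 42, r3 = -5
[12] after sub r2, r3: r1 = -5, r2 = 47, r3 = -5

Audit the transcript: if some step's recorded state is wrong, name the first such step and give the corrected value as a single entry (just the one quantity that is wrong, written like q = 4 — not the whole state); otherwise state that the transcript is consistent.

Recomputing the run from the initial state:
step 1: r1 = 0, r2 = -9, r3 = -45
step 2: r1 = 2, r2 = -9, r3 = -45
step 3: r1 = 2, r2 = -8, r3 = -45
step 4: r1 = 47, r2 = -8, r3 = -45
step 5: r1 = 55, r2 = -8, r3 = -45
step 6: r1 = -8, r2 = -8, r3 = -45
step 7: r1 = 8, r2 = -8, r3 = -45
step 8: r1 = -5, r2 = -8, r3 = -45
step 9: r1 = -5, r2 = -3, r3 = -45
step 10: r1 = -5, r2 = 42, r3 = -45
step 11: r1 = -5, r2 = 42, r3 = -5
step 12: r1 = -5, r2 = 47, r3 = -5
This matches the transcript at every step.

no error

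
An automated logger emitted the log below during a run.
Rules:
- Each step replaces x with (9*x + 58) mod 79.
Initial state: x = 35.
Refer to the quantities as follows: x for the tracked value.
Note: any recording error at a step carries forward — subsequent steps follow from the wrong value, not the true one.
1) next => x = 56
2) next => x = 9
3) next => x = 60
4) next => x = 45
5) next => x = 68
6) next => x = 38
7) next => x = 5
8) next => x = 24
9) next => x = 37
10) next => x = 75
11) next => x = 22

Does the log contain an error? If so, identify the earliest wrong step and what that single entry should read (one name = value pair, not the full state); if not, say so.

Step 1: x = (9*35 + 58) mod 79 = 57 — first mismatch against the log.
That makes step 1 the first incorrect line — x = 57 is what it should show.

step 1, x = 57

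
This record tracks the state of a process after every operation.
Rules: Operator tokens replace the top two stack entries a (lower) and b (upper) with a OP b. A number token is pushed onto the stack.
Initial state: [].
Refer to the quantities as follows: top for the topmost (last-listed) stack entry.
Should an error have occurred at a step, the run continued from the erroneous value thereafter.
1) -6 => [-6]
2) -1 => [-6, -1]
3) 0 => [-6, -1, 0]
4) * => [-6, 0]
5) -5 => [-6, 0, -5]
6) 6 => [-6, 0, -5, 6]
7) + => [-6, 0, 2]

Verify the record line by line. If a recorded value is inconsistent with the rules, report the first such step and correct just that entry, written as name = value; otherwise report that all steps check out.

Step 1: push -6: top = -6 — in agreement.
Step 2: push -1: top = -1 — agrees with the record.
Step 3: push 0: top = 0 — consistent with the record.
Step 4: -1 * 0 = 0 — same as recorded.
Step 5: push -5: top = -5 — agrees with the record.
Step 6: push 6: top = 6 — agrees with the record.
Step 7: -5 + 6 = 1 — the entry is off here.
First incorrect step: 7; the correct value is top = 1.

step 7, top = 1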